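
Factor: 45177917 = 2791^1*16187^1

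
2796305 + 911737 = 3708042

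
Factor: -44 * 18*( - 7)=2^3 * 3^2 * 7^1*11^1=5544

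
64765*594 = 38470410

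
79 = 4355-4276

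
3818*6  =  22908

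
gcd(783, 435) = 87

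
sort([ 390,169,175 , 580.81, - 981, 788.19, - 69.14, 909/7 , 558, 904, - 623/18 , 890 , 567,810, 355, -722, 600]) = [  -  981, - 722, - 69.14, - 623/18, 909/7, 169,  175,355 , 390, 558, 567, 580.81,  600,788.19,810, 890,904]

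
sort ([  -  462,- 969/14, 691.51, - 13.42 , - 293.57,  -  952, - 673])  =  [ - 952, - 673, - 462,  -  293.57, - 969/14, - 13.42,691.51]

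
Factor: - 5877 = -3^2*653^1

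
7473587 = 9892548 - 2418961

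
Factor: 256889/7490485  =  5^( - 1)*256889^1*1498097^ ( - 1)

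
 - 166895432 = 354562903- 521458335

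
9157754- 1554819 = 7602935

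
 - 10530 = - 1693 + - 8837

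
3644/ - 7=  - 521 + 3/7 = - 520.57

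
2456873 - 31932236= - 29475363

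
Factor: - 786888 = - 2^3*3^3*3643^1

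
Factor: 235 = 5^1 * 47^1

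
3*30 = 90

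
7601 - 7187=414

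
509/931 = 509/931 = 0.55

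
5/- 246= - 5/246=-0.02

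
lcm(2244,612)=6732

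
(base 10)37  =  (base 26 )1b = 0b100101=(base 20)1h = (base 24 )1D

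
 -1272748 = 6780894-8053642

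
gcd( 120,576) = 24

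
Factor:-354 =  - 2^1*3^1*59^1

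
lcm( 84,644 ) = 1932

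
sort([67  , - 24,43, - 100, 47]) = [ - 100, - 24,43,47,67 ]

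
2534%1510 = 1024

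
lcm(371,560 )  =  29680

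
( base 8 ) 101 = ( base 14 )49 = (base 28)29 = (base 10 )65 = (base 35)1U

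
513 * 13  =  6669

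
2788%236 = 192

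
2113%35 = 13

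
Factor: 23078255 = 5^1*19^1*277^1*877^1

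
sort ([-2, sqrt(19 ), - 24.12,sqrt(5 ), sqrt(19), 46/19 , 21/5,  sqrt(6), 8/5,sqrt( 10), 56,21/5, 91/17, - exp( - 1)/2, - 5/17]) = [ - 24.12, - 2, - 5/17, - exp( - 1)/2,  8/5, sqrt( 5), 46/19, sqrt(6),sqrt(10), 21/5, 21/5, sqrt(19 ),sqrt(19 ), 91/17, 56 ]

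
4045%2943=1102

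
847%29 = 6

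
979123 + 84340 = 1063463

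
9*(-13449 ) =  - 121041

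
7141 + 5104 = 12245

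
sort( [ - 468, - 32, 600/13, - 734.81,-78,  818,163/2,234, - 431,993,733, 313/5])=[ -734.81, - 468, - 431  , - 78, - 32, 600/13,313/5,163/2, 234,733,818,993]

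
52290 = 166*315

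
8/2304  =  1/288 =0.00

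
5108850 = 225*22706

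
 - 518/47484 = -259/23742 = - 0.01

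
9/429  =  3/143 = 0.02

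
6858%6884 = 6858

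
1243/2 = 621 + 1/2 = 621.50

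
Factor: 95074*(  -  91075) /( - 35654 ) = 4329432275/17827 = 5^2*7^1 * 3643^1*6791^1*17827^( - 1 ) 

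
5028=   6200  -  1172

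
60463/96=60463/96 = 629.82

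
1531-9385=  - 7854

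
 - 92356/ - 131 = 92356/131= 705.01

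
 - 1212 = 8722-9934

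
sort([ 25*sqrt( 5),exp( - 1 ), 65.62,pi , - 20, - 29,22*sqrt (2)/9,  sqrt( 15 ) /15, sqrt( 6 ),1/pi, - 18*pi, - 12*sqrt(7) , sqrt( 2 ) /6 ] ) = [ - 18*pi, - 12*sqrt( 7),-29, - 20,  sqrt(2) /6, sqrt(15 ) /15,1/pi , exp( - 1 ), sqrt(6),pi,22*  sqrt(2)/9, 25*sqrt(5) , 65.62 ] 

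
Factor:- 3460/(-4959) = 2^2*3^( - 2)*5^1 * 19^(- 1)*29^( -1 )*173^1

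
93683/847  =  110 + 513/847 = 110.61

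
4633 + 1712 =6345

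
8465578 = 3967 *2134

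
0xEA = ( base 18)d0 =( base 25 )99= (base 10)234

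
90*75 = 6750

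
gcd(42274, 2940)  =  2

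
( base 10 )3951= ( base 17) db7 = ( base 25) 681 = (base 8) 7557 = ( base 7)14343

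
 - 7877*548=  - 4316596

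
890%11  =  10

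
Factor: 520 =2^3*5^1*13^1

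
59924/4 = 14981 = 14981.00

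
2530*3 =7590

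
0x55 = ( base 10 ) 85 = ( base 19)49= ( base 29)2r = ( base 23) 3g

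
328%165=163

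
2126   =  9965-7839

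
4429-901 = 3528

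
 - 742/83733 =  - 1+82991/83733 = - 0.01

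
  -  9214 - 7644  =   - 16858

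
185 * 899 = 166315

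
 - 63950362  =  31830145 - 95780507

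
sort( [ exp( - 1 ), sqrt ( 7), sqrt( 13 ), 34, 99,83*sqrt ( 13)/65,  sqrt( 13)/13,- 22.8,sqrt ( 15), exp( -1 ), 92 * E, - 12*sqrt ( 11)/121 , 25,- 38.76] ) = [ - 38.76,  -  22.8, - 12 *sqrt ( 11 ) /121 , sqrt(13) /13,exp( - 1 ), exp(-1),  sqrt( 7), sqrt(13),sqrt(15), 83*sqrt( 13)/65, 25, 34,99, 92 *E ]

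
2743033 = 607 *4519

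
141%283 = 141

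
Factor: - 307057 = - 199^1 * 1543^1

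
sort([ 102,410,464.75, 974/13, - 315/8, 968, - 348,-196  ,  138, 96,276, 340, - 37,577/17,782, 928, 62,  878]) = [ - 348, - 196, - 315/8,  -  37, 577/17, 62,974/13 , 96, 102, 138,276,340,410, 464.75,  782, 878, 928, 968 ] 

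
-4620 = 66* (-70)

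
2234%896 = 442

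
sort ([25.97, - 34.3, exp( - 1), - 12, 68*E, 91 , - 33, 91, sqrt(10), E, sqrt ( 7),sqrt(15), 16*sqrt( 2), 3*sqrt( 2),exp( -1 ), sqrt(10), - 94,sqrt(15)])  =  [  -  94, - 34.3, - 33, - 12, exp( - 1), exp( - 1) , sqrt (7), E,sqrt( 10) , sqrt( 10),sqrt(15), sqrt (15), 3*sqrt (2), 16*sqrt( 2), 25.97, 91,  91,68*E ] 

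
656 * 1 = 656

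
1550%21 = 17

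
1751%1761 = 1751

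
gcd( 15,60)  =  15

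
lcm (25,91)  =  2275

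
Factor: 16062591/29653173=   3^( - 1)*11^( - 1 )*593^1 *9029^1*299527^( - 1 ) = 5354197/9884391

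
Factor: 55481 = 109^1*509^1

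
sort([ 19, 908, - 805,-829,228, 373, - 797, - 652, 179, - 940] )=[ - 940,-829, - 805, - 797,-652, 19,179 , 228,  373,  908 ] 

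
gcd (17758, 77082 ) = 2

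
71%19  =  14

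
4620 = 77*60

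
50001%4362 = 2019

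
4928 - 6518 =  -1590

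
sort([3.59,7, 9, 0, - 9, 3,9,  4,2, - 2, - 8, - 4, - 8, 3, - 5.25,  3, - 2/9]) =[  -  9,-8, - 8, - 5.25, - 4 , - 2, - 2/9, 0,  2,  3,  3,  3,3.59,4,7, 9,9] 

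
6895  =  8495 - 1600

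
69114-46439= 22675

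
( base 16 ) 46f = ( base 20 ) 2GF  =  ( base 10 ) 1135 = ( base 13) 694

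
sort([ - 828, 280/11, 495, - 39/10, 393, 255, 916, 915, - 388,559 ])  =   [-828, - 388, - 39/10, 280/11, 255, 393, 495, 559 , 915, 916]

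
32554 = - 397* ( - 82)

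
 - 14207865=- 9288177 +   -  4919688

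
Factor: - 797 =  - 797^1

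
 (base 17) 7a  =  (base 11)108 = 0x81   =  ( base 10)129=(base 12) a9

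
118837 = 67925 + 50912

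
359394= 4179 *86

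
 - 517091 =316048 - 833139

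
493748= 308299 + 185449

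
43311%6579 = 3837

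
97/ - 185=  - 1 + 88/185 = -0.52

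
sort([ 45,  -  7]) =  [  -  7,45 ] 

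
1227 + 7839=9066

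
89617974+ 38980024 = 128597998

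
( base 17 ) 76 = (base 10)125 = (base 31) 41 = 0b1111101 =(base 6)325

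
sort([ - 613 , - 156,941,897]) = [ - 613, - 156,  897,941 ]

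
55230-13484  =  41746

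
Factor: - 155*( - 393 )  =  3^1*5^1*31^1*131^1 = 60915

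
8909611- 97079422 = -88169811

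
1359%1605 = 1359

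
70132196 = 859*81644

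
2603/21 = 123+20/21 =123.95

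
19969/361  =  1051/19 =55.32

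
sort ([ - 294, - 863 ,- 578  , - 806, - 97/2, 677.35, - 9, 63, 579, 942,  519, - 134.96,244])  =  [ - 863 , - 806, - 578, - 294, - 134.96, - 97/2, - 9,  63, 244, 519, 579, 677.35, 942]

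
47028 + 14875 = 61903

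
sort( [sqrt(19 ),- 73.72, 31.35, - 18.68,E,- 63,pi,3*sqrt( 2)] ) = [ - 73.72, - 63, - 18.68, E,pi,3*sqrt( 2),sqrt ( 19 ),  31.35 ]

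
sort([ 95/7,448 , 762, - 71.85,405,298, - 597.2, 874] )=[- 597.2, - 71.85,95/7,298,  405,448,  762,874] 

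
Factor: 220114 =2^1*157^1*701^1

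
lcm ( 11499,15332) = 45996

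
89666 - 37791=51875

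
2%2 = 0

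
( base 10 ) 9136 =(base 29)ap1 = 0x23b0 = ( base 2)10001110110000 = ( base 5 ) 243021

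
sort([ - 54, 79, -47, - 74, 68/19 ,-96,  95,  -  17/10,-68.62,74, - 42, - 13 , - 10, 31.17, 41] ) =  [-96,- 74  ,-68.62, - 54,- 47,-42, - 13, - 10, - 17/10,68/19, 31.17,41,74,  79,  95]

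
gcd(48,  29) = 1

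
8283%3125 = 2033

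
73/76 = 73/76=0.96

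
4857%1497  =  366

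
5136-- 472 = 5608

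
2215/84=2215/84 = 26.37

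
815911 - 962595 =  - 146684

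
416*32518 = 13527488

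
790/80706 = 395/40353 = 0.01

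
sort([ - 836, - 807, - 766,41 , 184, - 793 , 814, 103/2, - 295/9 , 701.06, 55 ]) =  [ - 836, - 807, - 793,-766,  -  295/9,41,103/2, 55, 184,701.06,814 ] 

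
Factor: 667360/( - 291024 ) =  - 2^1*3^( - 2 )*5^1*47^( - 1)*97^1 = - 970/423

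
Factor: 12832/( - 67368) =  - 4/21 = - 2^2*3^( - 1)*7^( - 1)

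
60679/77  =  60679/77 = 788.04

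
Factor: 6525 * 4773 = 31143825 = 3^3*5^2*29^1*37^1*43^1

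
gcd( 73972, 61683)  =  1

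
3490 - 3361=129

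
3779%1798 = 183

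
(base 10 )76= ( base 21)3d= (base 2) 1001100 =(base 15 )51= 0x4C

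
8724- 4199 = 4525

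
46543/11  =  4231 + 2/11  =  4231.18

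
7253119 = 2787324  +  4465795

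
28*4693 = 131404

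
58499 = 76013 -17514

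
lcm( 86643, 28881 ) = 86643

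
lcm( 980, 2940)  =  2940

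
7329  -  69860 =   -  62531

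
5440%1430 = 1150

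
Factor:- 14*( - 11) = 154 = 2^1*7^1*11^1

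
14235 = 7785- - 6450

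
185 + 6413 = 6598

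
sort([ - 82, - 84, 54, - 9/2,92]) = [ - 84, - 82, - 9/2, 54, 92] 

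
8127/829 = 8127/829 =9.80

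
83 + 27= 110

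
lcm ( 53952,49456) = 593472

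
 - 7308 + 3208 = - 4100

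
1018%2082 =1018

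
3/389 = 3/389=0.01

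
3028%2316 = 712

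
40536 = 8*5067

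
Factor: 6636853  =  29^1*131^1*1747^1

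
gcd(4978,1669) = 1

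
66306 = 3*22102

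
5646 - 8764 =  - 3118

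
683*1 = 683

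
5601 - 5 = 5596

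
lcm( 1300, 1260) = 81900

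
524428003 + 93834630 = 618262633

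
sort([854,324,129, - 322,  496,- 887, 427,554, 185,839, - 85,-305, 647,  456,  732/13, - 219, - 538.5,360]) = [ - 887, - 538.5, - 322,-305, - 219 ,  -  85,732/13, 129,185, 324,360,427 , 456,  496,554, 647 , 839,  854 ]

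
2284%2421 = 2284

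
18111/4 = 4527 + 3/4 = 4527.75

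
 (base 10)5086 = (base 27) 6qa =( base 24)8JM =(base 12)2B3A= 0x13de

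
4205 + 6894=11099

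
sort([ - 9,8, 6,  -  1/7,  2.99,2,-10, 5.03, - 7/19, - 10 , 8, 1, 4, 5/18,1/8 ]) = [ - 10, - 10, - 9, -7/19,  -  1/7,1/8 , 5/18 , 1, 2, 2.99,4,5.03, 6, 8, 8]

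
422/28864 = 211/14432 = 0.01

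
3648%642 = 438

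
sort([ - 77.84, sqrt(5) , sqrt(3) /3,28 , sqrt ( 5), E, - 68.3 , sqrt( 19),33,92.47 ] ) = [ - 77.84, - 68.3,sqrt( 3 )/3,sqrt(5),sqrt( 5),E, sqrt(19 ),28, 33,92.47 ] 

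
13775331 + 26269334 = 40044665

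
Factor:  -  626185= - 5^1*7^1 *17891^1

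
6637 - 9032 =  - 2395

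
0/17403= 0 = 0.00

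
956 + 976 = 1932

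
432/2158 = 216/1079 = 0.20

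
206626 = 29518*7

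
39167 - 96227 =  - 57060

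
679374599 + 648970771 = 1328345370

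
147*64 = 9408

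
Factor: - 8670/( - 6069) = 2^1 * 5^1*7^( - 1 )=10/7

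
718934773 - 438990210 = 279944563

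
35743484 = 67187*532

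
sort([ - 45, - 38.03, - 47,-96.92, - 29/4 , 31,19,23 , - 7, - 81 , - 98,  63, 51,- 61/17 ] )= [ - 98, - 96.92, -81, - 47, - 45, - 38.03, - 29/4,-7, - 61/17, 19, 23, 31,51,63 ]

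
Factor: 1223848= 2^3 * 152981^1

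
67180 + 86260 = 153440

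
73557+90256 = 163813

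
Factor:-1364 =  -2^2 * 11^1*31^1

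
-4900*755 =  - 3699500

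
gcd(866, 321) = 1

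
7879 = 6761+1118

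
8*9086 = 72688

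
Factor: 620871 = 3^1*349^1*593^1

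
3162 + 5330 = 8492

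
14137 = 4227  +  9910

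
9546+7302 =16848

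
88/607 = 88/607 = 0.14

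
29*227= 6583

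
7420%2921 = 1578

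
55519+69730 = 125249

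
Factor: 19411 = 7^1*47^1*59^1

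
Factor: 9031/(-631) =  - 11^1 * 631^( -1 ) *821^1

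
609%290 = 29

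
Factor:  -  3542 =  - 2^1  *  7^1*11^1*23^1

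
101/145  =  101/145 = 0.70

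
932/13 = 932/13 = 71.69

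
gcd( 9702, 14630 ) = 154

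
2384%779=47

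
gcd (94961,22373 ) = 1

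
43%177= 43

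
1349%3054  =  1349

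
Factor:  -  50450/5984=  - 25225/2992= -2^(  -  4 )*5^2*11^(  -  1)*17^( -1)*1009^1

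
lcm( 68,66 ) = 2244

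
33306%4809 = 4452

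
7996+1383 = 9379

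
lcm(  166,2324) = 2324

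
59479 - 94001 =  - 34522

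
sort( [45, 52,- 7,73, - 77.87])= [ - 77.87, - 7, 45, 52, 73]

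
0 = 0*9625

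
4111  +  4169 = 8280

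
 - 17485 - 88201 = -105686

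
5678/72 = 2839/36 = 78.86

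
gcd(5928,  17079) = 3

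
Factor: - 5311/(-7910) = 2^(-1)*5^(-1) * 7^(-1)*47^1 = 47/70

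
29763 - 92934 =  - 63171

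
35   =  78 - 43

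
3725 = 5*745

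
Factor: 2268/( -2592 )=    -2^( - 3 ) * 7^1  =  -7/8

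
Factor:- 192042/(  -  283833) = 2^1 *11^(-1 )*61^( - 1)*227^1= 454/671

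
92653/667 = 92653/667 = 138.91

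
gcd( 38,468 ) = 2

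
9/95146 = 9/95146 = 0.00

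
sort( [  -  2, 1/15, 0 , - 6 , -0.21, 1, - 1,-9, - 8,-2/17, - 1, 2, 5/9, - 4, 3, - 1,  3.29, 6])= [  -  9, - 8,  -  6,  -  4  ,-2,  -  1, - 1,-1 , - 0.21,-2/17, 0 , 1/15 , 5/9, 1, 2, 3, 3.29, 6]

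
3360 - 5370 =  - 2010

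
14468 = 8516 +5952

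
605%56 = 45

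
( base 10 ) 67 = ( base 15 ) 47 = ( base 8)103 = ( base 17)3G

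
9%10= 9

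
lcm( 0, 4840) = 0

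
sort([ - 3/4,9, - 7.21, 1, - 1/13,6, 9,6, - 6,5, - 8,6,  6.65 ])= [ - 8 ,- 7.21, - 6, - 3/4, - 1/13,1,5,6 , 6, 6,6.65, 9,9 ] 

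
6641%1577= 333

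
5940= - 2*(  -  2970 )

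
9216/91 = 101  +  25/91 = 101.27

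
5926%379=241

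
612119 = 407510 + 204609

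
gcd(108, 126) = 18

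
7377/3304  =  2 + 769/3304 = 2.23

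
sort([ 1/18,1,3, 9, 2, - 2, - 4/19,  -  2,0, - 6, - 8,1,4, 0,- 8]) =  [-8, - 8, - 6, - 2, - 2,  -  4/19,0,  0,1/18, 1,1, 2, 3,4,9]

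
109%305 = 109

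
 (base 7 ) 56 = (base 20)21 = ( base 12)35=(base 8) 51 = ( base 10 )41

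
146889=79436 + 67453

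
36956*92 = 3399952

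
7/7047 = 7/7047 = 0.00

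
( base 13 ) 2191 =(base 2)1001001001001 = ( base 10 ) 4681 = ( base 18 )E81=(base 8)11111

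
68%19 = 11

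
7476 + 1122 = 8598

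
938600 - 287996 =650604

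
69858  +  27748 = 97606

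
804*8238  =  6623352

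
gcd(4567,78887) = 1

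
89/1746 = 89/1746=0.05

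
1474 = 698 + 776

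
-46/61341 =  - 1 + 2665/2667 = - 0.00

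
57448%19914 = 17620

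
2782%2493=289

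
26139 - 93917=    - 67778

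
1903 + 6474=8377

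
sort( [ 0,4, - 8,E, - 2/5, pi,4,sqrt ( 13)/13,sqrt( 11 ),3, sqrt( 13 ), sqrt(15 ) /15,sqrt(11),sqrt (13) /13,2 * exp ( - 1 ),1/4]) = [ - 8, - 2/5 , 0,  1/4, sqrt( 15)/15,sqrt(13)/13,sqrt(13) /13,2* exp( - 1),E,3, pi, sqrt( 11),sqrt( 11 ) , sqrt( 13),4,4 ]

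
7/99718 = 7/99718 = 0.00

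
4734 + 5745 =10479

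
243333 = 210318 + 33015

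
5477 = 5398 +79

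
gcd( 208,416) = 208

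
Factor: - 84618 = - 2^1*3^3*1567^1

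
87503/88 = 87503/88 = 994.35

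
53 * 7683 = 407199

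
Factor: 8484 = 2^2*3^1* 7^1 * 101^1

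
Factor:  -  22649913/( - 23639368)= 2^(-3)*3^2*11^1*13^1*1013^( - 1) *2917^( -1)*17599^1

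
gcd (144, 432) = 144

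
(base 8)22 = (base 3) 200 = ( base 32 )I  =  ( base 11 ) 17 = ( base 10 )18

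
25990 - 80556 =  - 54566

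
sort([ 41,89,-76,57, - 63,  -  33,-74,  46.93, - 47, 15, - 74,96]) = [ - 76, - 74, - 74,  -  63, - 47,-33,15,41 , 46.93,57,89, 96 ] 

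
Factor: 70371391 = 139^1 * 506269^1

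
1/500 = 1/500 = 0.00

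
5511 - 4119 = 1392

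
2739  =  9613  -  6874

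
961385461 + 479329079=1440714540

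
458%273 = 185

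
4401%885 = 861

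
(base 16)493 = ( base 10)1171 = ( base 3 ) 1121101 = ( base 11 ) 975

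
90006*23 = 2070138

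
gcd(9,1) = 1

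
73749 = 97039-23290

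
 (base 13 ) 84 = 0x6c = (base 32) 3C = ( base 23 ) 4G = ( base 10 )108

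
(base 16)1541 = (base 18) GE5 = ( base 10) 5441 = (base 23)a6d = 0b1010101000001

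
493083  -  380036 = 113047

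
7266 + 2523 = 9789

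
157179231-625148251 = -467969020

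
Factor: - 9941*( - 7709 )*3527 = 270292241063 = 13^1*593^1*3527^1* 9941^1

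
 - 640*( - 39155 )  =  25059200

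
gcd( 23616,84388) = 4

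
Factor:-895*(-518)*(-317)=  - 2^1 * 5^1 * 7^1*37^1*179^1*317^1 = - 146964370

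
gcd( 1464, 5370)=6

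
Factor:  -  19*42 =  - 2^1*3^1  *  7^1*19^1 = -798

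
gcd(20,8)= 4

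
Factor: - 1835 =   -  5^1*367^1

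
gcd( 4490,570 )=10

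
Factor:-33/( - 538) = 2^( - 1) * 3^1*11^1*269^(-1 )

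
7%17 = 7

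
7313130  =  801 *9130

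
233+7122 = 7355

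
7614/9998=3807/4999 =0.76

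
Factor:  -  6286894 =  - 2^1* 3143447^1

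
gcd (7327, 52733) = 1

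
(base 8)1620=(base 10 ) 912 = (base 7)2442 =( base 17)32b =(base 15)40c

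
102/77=1 + 25/77 = 1.32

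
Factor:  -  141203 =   -  337^1*  419^1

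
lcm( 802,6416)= 6416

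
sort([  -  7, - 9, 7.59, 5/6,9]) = [ - 9,-7 , 5/6, 7.59,9]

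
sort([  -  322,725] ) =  [ - 322,725]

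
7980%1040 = 700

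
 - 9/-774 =1/86 = 0.01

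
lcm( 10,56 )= 280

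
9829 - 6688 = 3141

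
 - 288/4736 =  - 1 + 139/148  =  - 0.06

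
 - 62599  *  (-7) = 438193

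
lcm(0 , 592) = 0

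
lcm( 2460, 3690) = 7380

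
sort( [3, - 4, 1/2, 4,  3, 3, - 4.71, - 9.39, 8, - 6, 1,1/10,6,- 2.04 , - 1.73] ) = [-9.39, - 6, - 4.71, - 4 ,  -  2.04 ,-1.73, 1/10, 1/2,1,3,3, 3, 4,6, 8 ]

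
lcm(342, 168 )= 9576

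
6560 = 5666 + 894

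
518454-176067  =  342387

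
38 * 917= 34846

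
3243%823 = 774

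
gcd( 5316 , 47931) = 3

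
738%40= 18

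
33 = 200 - 167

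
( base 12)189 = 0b11111001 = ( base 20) c9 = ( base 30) 89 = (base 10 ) 249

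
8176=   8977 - 801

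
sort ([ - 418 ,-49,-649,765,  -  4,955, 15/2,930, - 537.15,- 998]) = [-998, - 649, - 537.15, -418, - 49,- 4,15/2, 765,930, 955 ]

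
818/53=15 +23/53 = 15.43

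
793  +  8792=9585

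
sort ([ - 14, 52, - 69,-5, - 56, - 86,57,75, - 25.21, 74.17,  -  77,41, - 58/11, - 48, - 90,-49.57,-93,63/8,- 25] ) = [- 93,  -  90, - 86,-77, - 69, - 56, - 49.57,- 48, - 25.21,  -  25,-14,- 58/11, - 5,63/8, 41,52,  57,74.17,  75] 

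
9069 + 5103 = 14172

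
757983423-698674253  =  59309170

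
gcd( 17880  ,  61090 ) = 1490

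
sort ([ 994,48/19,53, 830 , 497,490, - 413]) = [-413,48/19,53,490,497, 830, 994] 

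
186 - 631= - 445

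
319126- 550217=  - 231091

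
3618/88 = 1809/44 = 41.11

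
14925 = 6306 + 8619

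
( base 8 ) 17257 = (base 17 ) 1a31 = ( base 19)12E8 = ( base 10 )7855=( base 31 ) 85C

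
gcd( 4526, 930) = 62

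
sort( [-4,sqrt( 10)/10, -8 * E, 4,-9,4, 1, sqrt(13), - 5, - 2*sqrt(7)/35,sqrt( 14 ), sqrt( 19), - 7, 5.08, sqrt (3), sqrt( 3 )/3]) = [  -  8*E, - 9,-7, -5,-4,- 2*sqrt(7 )/35,sqrt (10)/10,sqrt( 3)/3, 1, sqrt( 3),sqrt( 13 ),sqrt(14),4 , 4,sqrt(19 ),5.08 ] 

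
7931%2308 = 1007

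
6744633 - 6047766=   696867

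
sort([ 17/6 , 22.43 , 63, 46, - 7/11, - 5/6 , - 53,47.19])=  [-53, - 5/6, - 7/11,17/6, 22.43,46,47.19,63]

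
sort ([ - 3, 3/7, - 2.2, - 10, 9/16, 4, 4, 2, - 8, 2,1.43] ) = [ - 10,-8, - 3, - 2.2, 3/7,  9/16,1.43,2, 2, 4 , 4 ] 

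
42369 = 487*87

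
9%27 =9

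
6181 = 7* 883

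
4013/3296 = 1  +  717/3296 = 1.22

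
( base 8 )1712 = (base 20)28A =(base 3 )1022221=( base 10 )970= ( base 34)SI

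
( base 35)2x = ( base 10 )103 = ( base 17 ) 61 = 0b1100111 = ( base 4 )1213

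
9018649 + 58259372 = 67278021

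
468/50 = 9 + 9/25 = 9.36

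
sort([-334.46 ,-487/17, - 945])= [ - 945,-334.46,- 487/17 ] 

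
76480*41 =3135680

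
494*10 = 4940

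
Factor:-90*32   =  -2880 = -2^6*3^2*5^1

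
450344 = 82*5492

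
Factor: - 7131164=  - 2^2*1782791^1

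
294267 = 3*98089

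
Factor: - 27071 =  - 11^1 *23^1* 107^1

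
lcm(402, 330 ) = 22110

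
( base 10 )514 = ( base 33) FJ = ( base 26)JK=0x202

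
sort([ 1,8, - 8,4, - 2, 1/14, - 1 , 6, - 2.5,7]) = [  -  8, - 2.5, - 2,-1, 1/14, 1, 4,6, 7,8] 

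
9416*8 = 75328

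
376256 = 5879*64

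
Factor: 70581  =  3^1*7^1*3361^1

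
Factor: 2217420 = 2^2*3^2*5^1*97^1*127^1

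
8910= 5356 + 3554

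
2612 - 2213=399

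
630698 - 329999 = 300699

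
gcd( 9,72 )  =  9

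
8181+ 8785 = 16966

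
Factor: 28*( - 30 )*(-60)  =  50400= 2^5*3^2*  5^2*7^1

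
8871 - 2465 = 6406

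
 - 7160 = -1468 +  - 5692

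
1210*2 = 2420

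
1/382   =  1/382 = 0.00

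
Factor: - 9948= -2^2*3^1*829^1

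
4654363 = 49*94987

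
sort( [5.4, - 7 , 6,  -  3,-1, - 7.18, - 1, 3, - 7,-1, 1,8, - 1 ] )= [  -  7.18, - 7, - 7, - 3, - 1,-1, - 1, - 1,1, 3,5.4, 6,8] 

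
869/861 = 869/861  =  1.01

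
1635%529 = 48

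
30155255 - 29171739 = 983516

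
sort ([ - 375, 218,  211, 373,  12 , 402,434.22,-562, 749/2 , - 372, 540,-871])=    [ - 871, - 562, - 375, - 372,12,211,218, 373,749/2, 402, 434.22, 540] 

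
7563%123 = 60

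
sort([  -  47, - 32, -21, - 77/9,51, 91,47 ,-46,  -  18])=[  -  47 , - 46, - 32, - 21, -18 , - 77/9, 47 , 51,91 ] 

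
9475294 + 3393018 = 12868312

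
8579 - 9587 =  - 1008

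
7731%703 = 701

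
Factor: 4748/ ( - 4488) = - 2^( - 1) *3^ ( - 1)*11^( - 1 ) * 17^( - 1)*1187^1  =  - 1187/1122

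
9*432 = 3888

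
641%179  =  104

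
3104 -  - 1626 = 4730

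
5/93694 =5/93694 = 0.00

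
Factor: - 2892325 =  - 5^2* 115693^1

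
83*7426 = 616358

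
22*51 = 1122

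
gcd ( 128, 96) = 32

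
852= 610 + 242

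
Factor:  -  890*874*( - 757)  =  2^2*5^1 * 19^1 * 23^1*89^1*757^1 = 588840020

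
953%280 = 113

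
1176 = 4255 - 3079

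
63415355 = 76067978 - 12652623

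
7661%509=26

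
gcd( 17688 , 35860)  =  44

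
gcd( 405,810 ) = 405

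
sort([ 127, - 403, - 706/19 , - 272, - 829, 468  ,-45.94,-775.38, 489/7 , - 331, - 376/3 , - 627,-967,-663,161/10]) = [ - 967,-829, - 775.38, - 663,  -  627, - 403, - 331,- 272,-376/3, - 45.94 ,-706/19,161/10,  489/7,127 , 468]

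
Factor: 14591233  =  43^1*339331^1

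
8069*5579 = 45016951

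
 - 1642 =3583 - 5225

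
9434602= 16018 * 589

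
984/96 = 10 + 1/4 =10.25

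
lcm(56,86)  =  2408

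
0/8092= 0 =0.00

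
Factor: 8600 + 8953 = 3^1*5851^1 = 17553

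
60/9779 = 60/9779 = 0.01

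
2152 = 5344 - 3192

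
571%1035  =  571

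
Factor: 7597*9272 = 2^3*19^1*61^1*71^1*107^1 =70439384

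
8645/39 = 665/3= 221.67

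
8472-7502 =970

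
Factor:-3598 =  - 2^1*7^1*257^1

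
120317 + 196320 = 316637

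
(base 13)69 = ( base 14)63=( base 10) 87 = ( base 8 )127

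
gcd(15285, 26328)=3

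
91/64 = 1+27/64  =  1.42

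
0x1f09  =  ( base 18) 1697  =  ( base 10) 7945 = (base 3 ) 101220021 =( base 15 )254A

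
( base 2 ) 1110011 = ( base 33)3G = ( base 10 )115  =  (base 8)163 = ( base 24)4J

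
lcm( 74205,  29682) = 148410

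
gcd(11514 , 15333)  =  57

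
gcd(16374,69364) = 2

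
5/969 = 5/969 = 0.01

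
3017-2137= 880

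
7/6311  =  7/6311 = 0.00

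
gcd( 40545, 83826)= 9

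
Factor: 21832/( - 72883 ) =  - 2^3*2729^1*72883^( - 1 )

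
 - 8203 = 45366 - 53569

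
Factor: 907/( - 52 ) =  - 2^(  -  2)  *  13^( - 1)*907^1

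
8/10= 4/5 = 0.80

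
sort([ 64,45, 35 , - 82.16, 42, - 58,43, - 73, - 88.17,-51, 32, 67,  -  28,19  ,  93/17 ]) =[ - 88.17, - 82.16, - 73, - 58 , - 51, -28, 93/17,  19, 32, 35, 42,43, 45,  64,  67]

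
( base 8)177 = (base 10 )127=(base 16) 7f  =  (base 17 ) 78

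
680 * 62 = 42160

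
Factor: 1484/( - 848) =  - 2^( - 2)*7^1 = - 7/4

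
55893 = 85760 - 29867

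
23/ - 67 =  - 1 + 44/67=- 0.34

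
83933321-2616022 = 81317299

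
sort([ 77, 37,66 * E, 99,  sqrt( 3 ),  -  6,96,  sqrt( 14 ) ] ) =[ - 6, sqrt( 3 ), sqrt( 14), 37, 77, 96, 99, 66*E]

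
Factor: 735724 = 2^2*11^1*23^1*727^1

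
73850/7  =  10550 = 10550.00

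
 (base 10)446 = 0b110111110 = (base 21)105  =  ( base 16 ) 1BE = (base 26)h4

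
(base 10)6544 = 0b1100110010000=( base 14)2556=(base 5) 202134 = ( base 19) I28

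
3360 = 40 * 84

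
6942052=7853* 884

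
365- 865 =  - 500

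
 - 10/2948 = -1  +  1469/1474=-0.00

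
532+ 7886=8418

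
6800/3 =2266 +2/3 = 2266.67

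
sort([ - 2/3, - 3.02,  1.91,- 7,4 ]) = [ - 7, - 3.02, - 2/3,1.91,  4] 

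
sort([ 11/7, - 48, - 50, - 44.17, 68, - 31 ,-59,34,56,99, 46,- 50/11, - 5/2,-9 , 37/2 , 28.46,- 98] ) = [ - 98, - 59, - 50,  -  48 , - 44.17, - 31,  -  9,- 50/11,  -  5/2,11/7 , 37/2,28.46,34, 46,56,68 , 99 ]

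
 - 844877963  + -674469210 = -1519347173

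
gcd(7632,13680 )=144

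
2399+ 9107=11506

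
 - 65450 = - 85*770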